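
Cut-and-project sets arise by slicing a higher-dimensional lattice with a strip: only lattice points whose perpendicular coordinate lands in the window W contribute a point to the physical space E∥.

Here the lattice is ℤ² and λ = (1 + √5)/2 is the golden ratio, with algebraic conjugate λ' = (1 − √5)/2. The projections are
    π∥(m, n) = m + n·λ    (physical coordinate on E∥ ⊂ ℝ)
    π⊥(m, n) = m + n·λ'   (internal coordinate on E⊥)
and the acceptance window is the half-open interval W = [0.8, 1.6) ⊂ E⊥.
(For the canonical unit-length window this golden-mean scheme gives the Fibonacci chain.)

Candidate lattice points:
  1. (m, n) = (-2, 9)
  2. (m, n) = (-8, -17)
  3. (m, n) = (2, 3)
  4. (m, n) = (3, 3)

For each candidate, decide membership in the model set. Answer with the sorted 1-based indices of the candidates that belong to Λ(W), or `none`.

4

Compute λ' = (1−√5)/2 = -0.6180, so π⊥(m,n) = m -0.6180·n.
#1 (-2,9): internal coord -2 + (9)·λ' = -7.5623; -7.5623 ∉ [0.8, 1.6) → out
#2 (-8,-17): internal coord -8 + (-17)·λ' = +2.5066; +2.5066 ∉ [0.8, 1.6) → out
#3 (2,3): internal coord 2 + (3)·λ' = +0.1459; +0.1459 ∉ [0.8, 1.6) → out
#4 (3,3): internal coord 3 + (3)·λ' = +1.1459; +1.1459 ∈ [0.8, 1.6) → IN Λ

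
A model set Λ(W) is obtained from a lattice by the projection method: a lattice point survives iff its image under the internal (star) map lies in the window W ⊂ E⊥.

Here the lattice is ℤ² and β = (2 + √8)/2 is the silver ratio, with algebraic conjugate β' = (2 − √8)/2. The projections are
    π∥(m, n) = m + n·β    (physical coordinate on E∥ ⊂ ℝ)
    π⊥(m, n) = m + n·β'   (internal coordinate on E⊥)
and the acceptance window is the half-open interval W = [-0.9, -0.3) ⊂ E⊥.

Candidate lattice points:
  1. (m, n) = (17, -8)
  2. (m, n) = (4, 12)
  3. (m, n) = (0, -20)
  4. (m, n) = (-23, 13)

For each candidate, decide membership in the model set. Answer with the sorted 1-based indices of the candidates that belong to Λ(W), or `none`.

none

Compute β' = (2−√8)/2 = -0.41421, so π⊥(m,n) = m -0.41421·n.
[1] lift (17,-8): star map gives 20.31371; window check -0.9 ≤ 20.31371 < -0.3 is false → out
[2] lift (4,12): star map gives -0.97056; window check -0.9 ≤ -0.97056 < -0.3 is false → out
[3] lift (0,-20): star map gives 8.28427; window check -0.9 ≤ 8.28427 < -0.3 is false → out
[4] lift (-23,13): star map gives -28.38478; window check -0.9 ≤ -28.38478 < -0.3 is false → out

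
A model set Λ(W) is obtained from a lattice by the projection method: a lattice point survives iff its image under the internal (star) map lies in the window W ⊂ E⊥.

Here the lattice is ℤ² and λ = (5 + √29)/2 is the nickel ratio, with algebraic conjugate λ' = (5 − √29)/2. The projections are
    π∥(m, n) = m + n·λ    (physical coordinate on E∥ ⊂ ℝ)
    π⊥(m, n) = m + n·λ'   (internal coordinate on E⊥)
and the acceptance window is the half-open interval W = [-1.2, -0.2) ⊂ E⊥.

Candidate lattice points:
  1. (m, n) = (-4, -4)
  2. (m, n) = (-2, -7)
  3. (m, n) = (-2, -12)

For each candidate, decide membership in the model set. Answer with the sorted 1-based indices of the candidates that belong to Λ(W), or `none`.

Compute λ' = (5−√29)/2 = -0.192582, so π⊥(m,n) = m -0.192582·n.
[1] lift (-4,-4): star map gives -3.229670; window check -1.2 ≤ -3.229670 < -0.2 is false → out
[2] lift (-2,-7): star map gives -0.651923; window check -1.2 ≤ -0.651923 < -0.2 is true → IN Λ
[3] lift (-2,-12): star map gives 0.310989; window check -1.2 ≤ 0.310989 < -0.2 is false → out

2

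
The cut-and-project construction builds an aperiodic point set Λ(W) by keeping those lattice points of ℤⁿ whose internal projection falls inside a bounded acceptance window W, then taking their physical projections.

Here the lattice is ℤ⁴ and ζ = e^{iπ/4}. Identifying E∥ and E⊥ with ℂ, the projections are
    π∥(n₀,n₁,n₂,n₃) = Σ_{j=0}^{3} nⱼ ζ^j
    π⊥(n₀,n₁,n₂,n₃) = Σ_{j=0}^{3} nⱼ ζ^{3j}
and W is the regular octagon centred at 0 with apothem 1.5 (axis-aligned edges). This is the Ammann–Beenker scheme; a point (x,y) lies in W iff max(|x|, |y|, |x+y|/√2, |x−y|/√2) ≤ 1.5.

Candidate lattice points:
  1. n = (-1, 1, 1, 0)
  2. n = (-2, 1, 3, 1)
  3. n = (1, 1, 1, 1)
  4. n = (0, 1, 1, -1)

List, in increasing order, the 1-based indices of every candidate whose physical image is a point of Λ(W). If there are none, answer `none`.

3

π⊥(n) = n₀ + n₁ζ³ + n₂ζ⁶ + n₃ζ⁹ where ζ = e^{iπ/4}.
#1 (-1, 1, 1, 0): internal (-1.707107, -0.292893); octagon support 1.707107 vs apothem 1.5 → ∉ W
#2 (-2, 1, 3, 1): internal (-2.000000, -1.585786); octagon support 2.535534 vs apothem 1.5 → ∉ W
#3 (1, 1, 1, 1): internal (1.000000, 0.414214); octagon support 1.000000 vs apothem 1.5 → ∈ W
#4 (0, 1, 1, -1): internal (-1.414214, -1.000000); octagon support 1.707107 vs apothem 1.5 → ∉ W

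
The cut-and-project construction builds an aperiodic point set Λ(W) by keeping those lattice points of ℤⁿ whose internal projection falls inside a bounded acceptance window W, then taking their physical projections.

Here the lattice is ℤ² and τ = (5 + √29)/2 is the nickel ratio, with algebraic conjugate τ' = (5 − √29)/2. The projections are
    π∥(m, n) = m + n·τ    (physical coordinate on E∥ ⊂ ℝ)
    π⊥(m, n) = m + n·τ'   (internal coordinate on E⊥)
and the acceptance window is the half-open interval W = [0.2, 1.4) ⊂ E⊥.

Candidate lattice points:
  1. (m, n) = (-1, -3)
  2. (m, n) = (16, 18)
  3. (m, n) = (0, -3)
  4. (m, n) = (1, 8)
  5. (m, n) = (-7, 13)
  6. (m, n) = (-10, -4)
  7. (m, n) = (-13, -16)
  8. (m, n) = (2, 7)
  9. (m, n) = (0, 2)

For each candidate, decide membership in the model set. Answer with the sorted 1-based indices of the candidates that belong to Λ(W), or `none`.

Numerically τ ≈ 5.19258 and τ' = −1/τ ≈ -0.19258.
#1 (-1,-3): internal coord -1 + (-3)·τ' = -0.42225; -0.42225 ∉ [0.2, 1.4) → out
#2 (16,18): internal coord 16 + (18)·τ' = +12.53352; +12.53352 ∉ [0.2, 1.4) → out
#3 (0,-3): internal coord 0 + (-3)·τ' = +0.57775; +0.57775 ∈ [0.2, 1.4) → IN Λ
#4 (1,8): internal coord 1 + (8)·τ' = -0.54066; -0.54066 ∉ [0.2, 1.4) → out
#5 (-7,13): internal coord -7 + (13)·τ' = -9.50357; -9.50357 ∉ [0.2, 1.4) → out
#6 (-10,-4): internal coord -10 + (-4)·τ' = -9.22967; -9.22967 ∉ [0.2, 1.4) → out
#7 (-13,-16): internal coord -13 + (-16)·τ' = -9.91868; -9.91868 ∉ [0.2, 1.4) → out
#8 (2,7): internal coord 2 + (7)·τ' = +0.65192; +0.65192 ∈ [0.2, 1.4) → IN Λ
#9 (0,2): internal coord 0 + (2)·τ' = -0.38516; -0.38516 ∉ [0.2, 1.4) → out

3, 8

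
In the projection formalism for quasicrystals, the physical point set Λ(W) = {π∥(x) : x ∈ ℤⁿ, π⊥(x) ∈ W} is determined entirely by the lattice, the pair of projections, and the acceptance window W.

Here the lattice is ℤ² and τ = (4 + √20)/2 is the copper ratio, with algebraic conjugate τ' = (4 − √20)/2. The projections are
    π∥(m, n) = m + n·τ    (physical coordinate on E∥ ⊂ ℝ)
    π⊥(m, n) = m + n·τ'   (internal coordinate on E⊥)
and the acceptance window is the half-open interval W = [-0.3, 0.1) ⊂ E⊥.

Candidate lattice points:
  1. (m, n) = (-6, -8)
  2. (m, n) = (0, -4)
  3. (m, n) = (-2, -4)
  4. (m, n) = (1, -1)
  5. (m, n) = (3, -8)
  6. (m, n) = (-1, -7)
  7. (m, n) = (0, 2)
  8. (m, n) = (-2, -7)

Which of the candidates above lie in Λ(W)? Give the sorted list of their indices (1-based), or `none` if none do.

none

Numerically τ ≈ 4.23607 and τ' = −1/τ ≈ -0.23607.
#1 (-6,-8): internal coord -6 + (-8)·τ' = -4.11146; -4.11146 ∉ [-0.3, 0.1) → out
#2 (0,-4): internal coord 0 + (-4)·τ' = +0.94427; +0.94427 ∉ [-0.3, 0.1) → out
#3 (-2,-4): internal coord -2 + (-4)·τ' = -1.05573; -1.05573 ∉ [-0.3, 0.1) → out
#4 (1,-1): internal coord 1 + (-1)·τ' = +1.23607; +1.23607 ∉ [-0.3, 0.1) → out
#5 (3,-8): internal coord 3 + (-8)·τ' = +4.88854; +4.88854 ∉ [-0.3, 0.1) → out
#6 (-1,-7): internal coord -1 + (-7)·τ' = +0.65248; +0.65248 ∉ [-0.3, 0.1) → out
#7 (0,2): internal coord 0 + (2)·τ' = -0.47214; -0.47214 ∉ [-0.3, 0.1) → out
#8 (-2,-7): internal coord -2 + (-7)·τ' = -0.34752; -0.34752 ∉ [-0.3, 0.1) → out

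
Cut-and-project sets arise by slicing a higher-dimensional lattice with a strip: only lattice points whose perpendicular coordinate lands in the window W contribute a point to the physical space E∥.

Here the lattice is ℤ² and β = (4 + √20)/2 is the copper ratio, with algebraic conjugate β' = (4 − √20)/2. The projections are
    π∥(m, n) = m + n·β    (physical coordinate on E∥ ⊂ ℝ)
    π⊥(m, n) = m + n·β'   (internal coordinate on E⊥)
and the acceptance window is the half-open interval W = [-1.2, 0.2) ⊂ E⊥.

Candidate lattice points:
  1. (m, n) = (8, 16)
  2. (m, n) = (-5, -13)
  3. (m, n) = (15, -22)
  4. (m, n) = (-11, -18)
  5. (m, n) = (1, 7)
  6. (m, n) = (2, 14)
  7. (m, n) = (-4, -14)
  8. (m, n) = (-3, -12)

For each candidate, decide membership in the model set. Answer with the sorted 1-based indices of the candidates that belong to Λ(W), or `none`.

Compute β' = (4−√20)/2 = -0.23607, so π⊥(m,n) = m -0.23607·n.
[1] lift (8,16): star map gives 4.22291; window check -1.2 ≤ 4.22291 < 0.2 is false → out
[2] lift (-5,-13): star map gives -1.93112; window check -1.2 ≤ -1.93112 < 0.2 is false → out
[3] lift (15,-22): star map gives 20.19350; window check -1.2 ≤ 20.19350 < 0.2 is false → out
[4] lift (-11,-18): star map gives -6.75078; window check -1.2 ≤ -6.75078 < 0.2 is false → out
[5] lift (1,7): star map gives -0.65248; window check -1.2 ≤ -0.65248 < 0.2 is true → IN Λ
[6] lift (2,14): star map gives -1.30495; window check -1.2 ≤ -1.30495 < 0.2 is false → out
[7] lift (-4,-14): star map gives -0.69505; window check -1.2 ≤ -0.69505 < 0.2 is true → IN Λ
[8] lift (-3,-12): star map gives -0.16718; window check -1.2 ≤ -0.16718 < 0.2 is true → IN Λ

5, 7, 8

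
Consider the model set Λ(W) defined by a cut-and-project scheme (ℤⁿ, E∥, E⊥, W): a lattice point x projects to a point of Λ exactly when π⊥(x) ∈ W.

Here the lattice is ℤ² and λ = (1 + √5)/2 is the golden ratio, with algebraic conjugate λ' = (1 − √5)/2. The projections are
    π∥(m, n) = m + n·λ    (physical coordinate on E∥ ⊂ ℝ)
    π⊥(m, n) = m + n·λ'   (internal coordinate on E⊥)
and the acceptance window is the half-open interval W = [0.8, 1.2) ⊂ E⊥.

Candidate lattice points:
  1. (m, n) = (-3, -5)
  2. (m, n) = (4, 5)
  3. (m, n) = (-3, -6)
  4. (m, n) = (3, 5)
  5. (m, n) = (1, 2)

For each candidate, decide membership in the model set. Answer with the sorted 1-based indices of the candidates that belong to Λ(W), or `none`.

λ' = (1−√5)/2 ≈ -0.6180.
candidate 1: (m,n)=(-3,-5) → π∥ = -3-5·λ ≈ -11.0902, π⊥ = -3-5·λ' ≈ 0.0902 ∉ [0.8, 1.2) ⇒ out
candidate 2: (m,n)=(4,5) → π∥ = 4+5·λ ≈ 12.0902, π⊥ = 4+5·λ' ≈ 0.9098 ∈ [0.8, 1.2) ⇒ IN Λ
candidate 3: (m,n)=(-3,-6) → π∥ = -3-6·λ ≈ -12.7082, π⊥ = -3-6·λ' ≈ 0.7082 ∉ [0.8, 1.2) ⇒ out
candidate 4: (m,n)=(3,5) → π∥ = 3+5·λ ≈ 11.0902, π⊥ = 3+5·λ' ≈ -0.0902 ∉ [0.8, 1.2) ⇒ out
candidate 5: (m,n)=(1,2) → π∥ = 1+2·λ ≈ 4.2361, π⊥ = 1+2·λ' ≈ -0.2361 ∉ [0.8, 1.2) ⇒ out

2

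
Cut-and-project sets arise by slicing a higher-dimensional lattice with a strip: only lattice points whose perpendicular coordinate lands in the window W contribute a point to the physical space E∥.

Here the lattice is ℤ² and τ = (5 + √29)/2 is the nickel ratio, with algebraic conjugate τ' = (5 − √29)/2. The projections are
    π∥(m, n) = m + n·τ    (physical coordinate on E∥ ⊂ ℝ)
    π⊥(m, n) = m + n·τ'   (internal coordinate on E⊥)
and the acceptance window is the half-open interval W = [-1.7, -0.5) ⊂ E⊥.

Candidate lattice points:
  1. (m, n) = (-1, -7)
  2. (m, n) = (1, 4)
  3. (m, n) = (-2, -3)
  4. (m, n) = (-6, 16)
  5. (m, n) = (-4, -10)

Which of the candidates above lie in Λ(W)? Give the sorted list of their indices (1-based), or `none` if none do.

Numerically τ ≈ 5.1926 and τ' = −1/τ ≈ -0.1926.
[1] lift (-1,-7): star map gives 0.3481; window check -1.7 ≤ 0.3481 < -0.5 is false → out
[2] lift (1,4): star map gives 0.2297; window check -1.7 ≤ 0.2297 < -0.5 is false → out
[3] lift (-2,-3): star map gives -1.4223; window check -1.7 ≤ -1.4223 < -0.5 is true → IN Λ
[4] lift (-6,16): star map gives -9.0813; window check -1.7 ≤ -9.0813 < -0.5 is false → out
[5] lift (-4,-10): star map gives -2.0742; window check -1.7 ≤ -2.0742 < -0.5 is false → out

3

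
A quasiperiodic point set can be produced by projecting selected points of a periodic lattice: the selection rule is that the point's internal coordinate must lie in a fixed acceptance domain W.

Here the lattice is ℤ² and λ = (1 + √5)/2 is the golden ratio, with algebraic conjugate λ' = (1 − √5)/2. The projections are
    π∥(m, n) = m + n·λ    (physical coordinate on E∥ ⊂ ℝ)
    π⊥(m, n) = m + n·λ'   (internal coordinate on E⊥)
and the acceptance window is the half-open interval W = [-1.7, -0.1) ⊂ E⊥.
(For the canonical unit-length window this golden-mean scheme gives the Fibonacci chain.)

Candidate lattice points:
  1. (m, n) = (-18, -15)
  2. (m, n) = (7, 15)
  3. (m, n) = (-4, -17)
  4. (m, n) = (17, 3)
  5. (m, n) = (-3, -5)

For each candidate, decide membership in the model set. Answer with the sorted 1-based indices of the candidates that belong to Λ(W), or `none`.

none

Compute λ' = (1−√5)/2 = -0.618034, so π⊥(m,n) = m -0.618034·n.
[1] lift (-18,-15): star map gives -8.729490; window check -1.7 ≤ -8.729490 < -0.1 is false → out
[2] lift (7,15): star map gives -2.270510; window check -1.7 ≤ -2.270510 < -0.1 is false → out
[3] lift (-4,-17): star map gives 6.506578; window check -1.7 ≤ 6.506578 < -0.1 is false → out
[4] lift (17,3): star map gives 15.145898; window check -1.7 ≤ 15.145898 < -0.1 is false → out
[5] lift (-3,-5): star map gives 0.090170; window check -1.7 ≤ 0.090170 < -0.1 is false → out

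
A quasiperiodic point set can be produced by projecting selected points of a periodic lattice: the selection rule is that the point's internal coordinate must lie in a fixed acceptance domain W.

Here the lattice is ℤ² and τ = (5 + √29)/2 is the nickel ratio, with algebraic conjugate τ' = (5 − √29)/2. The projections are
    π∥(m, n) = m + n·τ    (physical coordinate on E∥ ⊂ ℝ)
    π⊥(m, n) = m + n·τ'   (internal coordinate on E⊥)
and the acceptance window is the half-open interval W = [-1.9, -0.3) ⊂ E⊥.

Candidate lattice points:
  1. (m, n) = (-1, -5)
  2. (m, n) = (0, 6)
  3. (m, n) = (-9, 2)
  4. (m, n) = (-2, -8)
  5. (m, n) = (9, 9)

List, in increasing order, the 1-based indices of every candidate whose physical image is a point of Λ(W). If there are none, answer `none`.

Compute τ' = (5−√29)/2 = -0.19258, so π⊥(m,n) = m -0.19258·n.
#1 (-1,-5): internal coord -1 + (-5)·τ' = -0.03709; -0.03709 ∉ [-1.9, -0.3) → out
#2 (0,6): internal coord 0 + (6)·τ' = -1.15549; -1.15549 ∈ [-1.9, -0.3) → IN Λ
#3 (-9,2): internal coord -9 + (2)·τ' = -9.38516; -9.38516 ∉ [-1.9, -0.3) → out
#4 (-2,-8): internal coord -2 + (-8)·τ' = -0.45934; -0.45934 ∈ [-1.9, -0.3) → IN Λ
#5 (9,9): internal coord 9 + (9)·τ' = +7.26676; +7.26676 ∉ [-1.9, -0.3) → out

2, 4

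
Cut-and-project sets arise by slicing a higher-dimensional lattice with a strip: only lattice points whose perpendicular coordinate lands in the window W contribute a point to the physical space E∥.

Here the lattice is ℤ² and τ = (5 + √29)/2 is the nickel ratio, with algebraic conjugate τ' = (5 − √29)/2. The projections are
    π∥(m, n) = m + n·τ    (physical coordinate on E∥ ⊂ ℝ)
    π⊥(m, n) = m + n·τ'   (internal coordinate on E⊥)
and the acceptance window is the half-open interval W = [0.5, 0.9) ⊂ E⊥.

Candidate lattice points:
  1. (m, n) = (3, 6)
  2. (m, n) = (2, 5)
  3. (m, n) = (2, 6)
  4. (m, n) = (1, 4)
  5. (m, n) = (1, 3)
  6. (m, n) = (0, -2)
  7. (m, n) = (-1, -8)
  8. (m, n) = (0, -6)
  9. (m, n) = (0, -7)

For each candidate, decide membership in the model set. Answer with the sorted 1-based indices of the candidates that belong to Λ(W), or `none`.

3, 7

Numerically τ ≈ 5.192582 and τ' = −1/τ ≈ -0.192582.
#1 (3,6): internal coord 3 + (6)·τ' = +1.844506; +1.844506 ∉ [0.5, 0.9) → out
#2 (2,5): internal coord 2 + (5)·τ' = +1.037088; +1.037088 ∉ [0.5, 0.9) → out
#3 (2,6): internal coord 2 + (6)·τ' = +0.844506; +0.844506 ∈ [0.5, 0.9) → IN Λ
#4 (1,4): internal coord 1 + (4)·τ' = +0.229670; +0.229670 ∉ [0.5, 0.9) → out
#5 (1,3): internal coord 1 + (3)·τ' = +0.422253; +0.422253 ∉ [0.5, 0.9) → out
#6 (0,-2): internal coord 0 + (-2)·τ' = +0.385165; +0.385165 ∉ [0.5, 0.9) → out
#7 (-1,-8): internal coord -1 + (-8)·τ' = +0.540659; +0.540659 ∈ [0.5, 0.9) → IN Λ
#8 (0,-6): internal coord 0 + (-6)·τ' = +1.155494; +1.155494 ∉ [0.5, 0.9) → out
#9 (0,-7): internal coord 0 + (-7)·τ' = +1.348077; +1.348077 ∉ [0.5, 0.9) → out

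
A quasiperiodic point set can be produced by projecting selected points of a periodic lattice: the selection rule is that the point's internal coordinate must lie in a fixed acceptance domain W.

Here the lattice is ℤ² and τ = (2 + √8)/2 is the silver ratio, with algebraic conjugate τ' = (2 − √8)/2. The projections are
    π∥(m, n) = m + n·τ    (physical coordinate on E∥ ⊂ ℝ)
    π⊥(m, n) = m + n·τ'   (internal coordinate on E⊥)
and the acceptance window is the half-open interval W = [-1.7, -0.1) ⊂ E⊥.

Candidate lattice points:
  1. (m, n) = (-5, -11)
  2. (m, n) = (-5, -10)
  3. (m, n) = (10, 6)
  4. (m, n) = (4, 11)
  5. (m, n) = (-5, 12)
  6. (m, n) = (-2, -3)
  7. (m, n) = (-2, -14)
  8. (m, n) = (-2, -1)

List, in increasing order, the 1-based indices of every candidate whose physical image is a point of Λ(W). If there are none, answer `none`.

1, 2, 4, 6, 8

τ' = (2−√8)/2 ≈ -0.41421.
#1 (-5,-11): internal coord -5 + (-11)·τ' = -0.44365; -0.44365 ∈ [-1.7, -0.1) → IN Λ
#2 (-5,-10): internal coord -5 + (-10)·τ' = -0.85786; -0.85786 ∈ [-1.7, -0.1) → IN Λ
#3 (10,6): internal coord 10 + (6)·τ' = +7.51472; +7.51472 ∉ [-1.7, -0.1) → out
#4 (4,11): internal coord 4 + (11)·τ' = -0.55635; -0.55635 ∈ [-1.7, -0.1) → IN Λ
#5 (-5,12): internal coord -5 + (12)·τ' = -9.97056; -9.97056 ∉ [-1.7, -0.1) → out
#6 (-2,-3): internal coord -2 + (-3)·τ' = -0.75736; -0.75736 ∈ [-1.7, -0.1) → IN Λ
#7 (-2,-14): internal coord -2 + (-14)·τ' = +3.79899; +3.79899 ∉ [-1.7, -0.1) → out
#8 (-2,-1): internal coord -2 + (-1)·τ' = -1.58579; -1.58579 ∈ [-1.7, -0.1) → IN Λ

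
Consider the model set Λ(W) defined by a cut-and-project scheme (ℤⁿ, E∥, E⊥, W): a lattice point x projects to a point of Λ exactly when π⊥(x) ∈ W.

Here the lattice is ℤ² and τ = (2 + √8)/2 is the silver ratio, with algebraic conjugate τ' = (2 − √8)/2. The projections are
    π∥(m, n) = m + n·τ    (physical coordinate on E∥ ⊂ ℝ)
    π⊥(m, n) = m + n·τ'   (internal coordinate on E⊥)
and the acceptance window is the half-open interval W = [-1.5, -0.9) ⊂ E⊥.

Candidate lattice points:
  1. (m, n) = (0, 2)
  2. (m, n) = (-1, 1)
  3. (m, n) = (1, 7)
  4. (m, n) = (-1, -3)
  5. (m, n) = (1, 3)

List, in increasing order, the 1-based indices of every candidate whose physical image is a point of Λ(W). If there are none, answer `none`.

Compute τ' = (2−√8)/2 = -0.4142, so π⊥(m,n) = m -0.4142·n.
[1] lift (0,2): star map gives -0.8284; window check -1.5 ≤ -0.8284 < -0.9 is false → out
[2] lift (-1,1): star map gives -1.4142; window check -1.5 ≤ -1.4142 < -0.9 is true → IN Λ
[3] lift (1,7): star map gives -1.8995; window check -1.5 ≤ -1.8995 < -0.9 is false → out
[4] lift (-1,-3): star map gives 0.2426; window check -1.5 ≤ 0.2426 < -0.9 is false → out
[5] lift (1,3): star map gives -0.2426; window check -1.5 ≤ -0.2426 < -0.9 is false → out

2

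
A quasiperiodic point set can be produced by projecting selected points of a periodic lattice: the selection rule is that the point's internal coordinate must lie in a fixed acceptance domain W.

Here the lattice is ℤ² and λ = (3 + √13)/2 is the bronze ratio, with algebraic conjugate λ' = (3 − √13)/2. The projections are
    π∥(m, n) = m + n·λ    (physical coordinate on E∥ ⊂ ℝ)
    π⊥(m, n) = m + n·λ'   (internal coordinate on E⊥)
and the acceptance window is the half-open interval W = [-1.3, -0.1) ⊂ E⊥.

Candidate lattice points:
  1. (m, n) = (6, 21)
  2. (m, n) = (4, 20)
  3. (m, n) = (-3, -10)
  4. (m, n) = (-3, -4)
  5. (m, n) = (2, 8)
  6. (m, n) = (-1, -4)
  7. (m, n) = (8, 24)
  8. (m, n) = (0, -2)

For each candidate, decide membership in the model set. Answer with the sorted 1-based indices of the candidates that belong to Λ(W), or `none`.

Numerically λ ≈ 3.3028 and λ' = −1/λ ≈ -0.3028.
candidate 1: (m,n)=(6,21) → π∥ = 6+21·λ ≈ 75.3583, π⊥ = 6+21·λ' ≈ -0.3583 ∈ [-1.3, -0.1) ⇒ IN Λ
candidate 2: (m,n)=(4,20) → π∥ = 4+20·λ ≈ 70.0555, π⊥ = 4+20·λ' ≈ -2.0555 ∉ [-1.3, -0.1) ⇒ out
candidate 3: (m,n)=(-3,-10) → π∥ = -3-10·λ ≈ -36.0278, π⊥ = -3-10·λ' ≈ 0.0278 ∉ [-1.3, -0.1) ⇒ out
candidate 4: (m,n)=(-3,-4) → π∥ = -3-4·λ ≈ -16.2111, π⊥ = -3-4·λ' ≈ -1.7889 ∉ [-1.3, -0.1) ⇒ out
candidate 5: (m,n)=(2,8) → π∥ = 2+8·λ ≈ 28.4222, π⊥ = 2+8·λ' ≈ -0.4222 ∈ [-1.3, -0.1) ⇒ IN Λ
candidate 6: (m,n)=(-1,-4) → π∥ = -1-4·λ ≈ -14.2111, π⊥ = -1-4·λ' ≈ 0.2111 ∉ [-1.3, -0.1) ⇒ out
candidate 7: (m,n)=(8,24) → π∥ = 8+24·λ ≈ 87.2666, π⊥ = 8+24·λ' ≈ 0.7334 ∉ [-1.3, -0.1) ⇒ out
candidate 8: (m,n)=(0,-2) → π∥ = 0-2·λ ≈ -6.6056, π⊥ = 0-2·λ' ≈ 0.6056 ∉ [-1.3, -0.1) ⇒ out

1, 5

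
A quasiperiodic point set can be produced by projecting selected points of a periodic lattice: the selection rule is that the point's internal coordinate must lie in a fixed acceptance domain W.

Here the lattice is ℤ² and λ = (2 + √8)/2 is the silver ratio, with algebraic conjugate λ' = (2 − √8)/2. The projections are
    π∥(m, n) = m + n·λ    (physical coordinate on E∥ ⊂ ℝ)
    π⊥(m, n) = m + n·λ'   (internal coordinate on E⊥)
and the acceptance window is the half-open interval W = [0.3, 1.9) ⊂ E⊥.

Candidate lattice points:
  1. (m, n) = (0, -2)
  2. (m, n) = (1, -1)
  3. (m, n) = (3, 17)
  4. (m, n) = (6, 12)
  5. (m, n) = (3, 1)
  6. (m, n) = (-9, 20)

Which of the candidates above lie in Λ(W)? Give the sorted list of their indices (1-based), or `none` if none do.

1, 2, 4

λ' = (2−√8)/2 ≈ -0.4142.
#1 (0,-2): internal coord 0 + (-2)·λ' = +0.8284; +0.8284 ∈ [0.3, 1.9) → IN Λ
#2 (1,-1): internal coord 1 + (-1)·λ' = +1.4142; +1.4142 ∈ [0.3, 1.9) → IN Λ
#3 (3,17): internal coord 3 + (17)·λ' = -4.0416; -4.0416 ∉ [0.3, 1.9) → out
#4 (6,12): internal coord 6 + (12)·λ' = +1.0294; +1.0294 ∈ [0.3, 1.9) → IN Λ
#5 (3,1): internal coord 3 + (1)·λ' = +2.5858; +2.5858 ∉ [0.3, 1.9) → out
#6 (-9,20): internal coord -9 + (20)·λ' = -17.2843; -17.2843 ∉ [0.3, 1.9) → out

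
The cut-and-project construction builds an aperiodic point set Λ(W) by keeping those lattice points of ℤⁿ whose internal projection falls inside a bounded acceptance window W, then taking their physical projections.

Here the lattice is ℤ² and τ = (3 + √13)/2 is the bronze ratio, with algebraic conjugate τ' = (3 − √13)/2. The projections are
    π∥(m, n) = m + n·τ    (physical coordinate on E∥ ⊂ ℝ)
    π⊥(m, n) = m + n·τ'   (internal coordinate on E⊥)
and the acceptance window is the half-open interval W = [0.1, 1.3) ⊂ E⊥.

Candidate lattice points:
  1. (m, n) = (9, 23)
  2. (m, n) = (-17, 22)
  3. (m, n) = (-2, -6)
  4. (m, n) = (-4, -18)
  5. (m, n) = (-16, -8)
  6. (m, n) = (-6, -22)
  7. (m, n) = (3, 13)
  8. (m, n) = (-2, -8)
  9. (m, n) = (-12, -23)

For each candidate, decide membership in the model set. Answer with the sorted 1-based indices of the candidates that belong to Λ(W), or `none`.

Compute τ' = (3−√13)/2 = -0.302776, so π⊥(m,n) = m -0.302776·n.
candidate 1: (m,n)=(9,23) → π∥ = 9+23·τ ≈ 84.963840, π⊥ = 9+23·τ' ≈ 2.036160 ∉ [0.1, 1.3) ⇒ out
candidate 2: (m,n)=(-17,22) → π∥ = -17+22·τ ≈ 55.661064, π⊥ = -17+22·τ' ≈ -23.661064 ∉ [0.1, 1.3) ⇒ out
candidate 3: (m,n)=(-2,-6) → π∥ = -2-6·τ ≈ -21.816654, π⊥ = -2-6·τ' ≈ -0.183346 ∉ [0.1, 1.3) ⇒ out
candidate 4: (m,n)=(-4,-18) → π∥ = -4-18·τ ≈ -63.449961, π⊥ = -4-18·τ' ≈ 1.449961 ∉ [0.1, 1.3) ⇒ out
candidate 5: (m,n)=(-16,-8) → π∥ = -16-8·τ ≈ -42.422205, π⊥ = -16-8·τ' ≈ -13.577795 ∉ [0.1, 1.3) ⇒ out
candidate 6: (m,n)=(-6,-22) → π∥ = -6-22·τ ≈ -78.661064, π⊥ = -6-22·τ' ≈ 0.661064 ∈ [0.1, 1.3) ⇒ IN Λ
candidate 7: (m,n)=(3,13) → π∥ = 3+13·τ ≈ 45.936083, π⊥ = 3+13·τ' ≈ -0.936083 ∉ [0.1, 1.3) ⇒ out
candidate 8: (m,n)=(-2,-8) → π∥ = -2-8·τ ≈ -28.422205, π⊥ = -2-8·τ' ≈ 0.422205 ∈ [0.1, 1.3) ⇒ IN Λ
candidate 9: (m,n)=(-12,-23) → π∥ = -12-23·τ ≈ -87.963840, π⊥ = -12-23·τ' ≈ -5.036160 ∉ [0.1, 1.3) ⇒ out

6, 8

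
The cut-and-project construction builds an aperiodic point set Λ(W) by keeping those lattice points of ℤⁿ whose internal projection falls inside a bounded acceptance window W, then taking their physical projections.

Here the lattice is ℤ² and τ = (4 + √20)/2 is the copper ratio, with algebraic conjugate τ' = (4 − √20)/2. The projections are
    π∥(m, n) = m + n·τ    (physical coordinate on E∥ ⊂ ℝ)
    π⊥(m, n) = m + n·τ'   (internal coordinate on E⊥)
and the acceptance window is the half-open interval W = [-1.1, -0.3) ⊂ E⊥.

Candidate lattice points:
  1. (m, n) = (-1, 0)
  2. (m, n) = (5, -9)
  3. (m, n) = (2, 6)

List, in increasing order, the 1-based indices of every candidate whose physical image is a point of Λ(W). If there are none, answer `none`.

1

τ' = (4−√20)/2 ≈ -0.2361.
#1 (-1,0): internal coord -1 + (0)·τ' = -1.0000; -1.0000 ∈ [-1.1, -0.3) → IN Λ
#2 (5,-9): internal coord 5 + (-9)·τ' = +7.1246; +7.1246 ∉ [-1.1, -0.3) → out
#3 (2,6): internal coord 2 + (6)·τ' = +0.5836; +0.5836 ∉ [-1.1, -0.3) → out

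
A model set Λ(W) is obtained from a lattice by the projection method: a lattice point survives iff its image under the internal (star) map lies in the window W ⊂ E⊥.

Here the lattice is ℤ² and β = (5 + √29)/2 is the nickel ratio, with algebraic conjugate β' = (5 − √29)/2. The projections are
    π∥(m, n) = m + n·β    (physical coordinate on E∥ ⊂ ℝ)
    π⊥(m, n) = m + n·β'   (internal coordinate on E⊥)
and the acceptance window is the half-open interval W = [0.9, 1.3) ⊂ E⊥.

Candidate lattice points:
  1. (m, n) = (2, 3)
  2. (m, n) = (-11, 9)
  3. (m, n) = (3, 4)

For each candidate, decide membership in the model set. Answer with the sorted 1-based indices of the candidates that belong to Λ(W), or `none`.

β' = (5−√29)/2 ≈ -0.192582.
candidate 1: (m,n)=(2,3) → π∥ = 2+3·β ≈ 17.577747, π⊥ = 2+3·β' ≈ 1.422253 ∉ [0.9, 1.3) ⇒ out
candidate 2: (m,n)=(-11,9) → π∥ = -11+9·β ≈ 35.733242, π⊥ = -11+9·β' ≈ -12.733242 ∉ [0.9, 1.3) ⇒ out
candidate 3: (m,n)=(3,4) → π∥ = 3+4·β ≈ 23.770330, π⊥ = 3+4·β' ≈ 2.229670 ∉ [0.9, 1.3) ⇒ out

none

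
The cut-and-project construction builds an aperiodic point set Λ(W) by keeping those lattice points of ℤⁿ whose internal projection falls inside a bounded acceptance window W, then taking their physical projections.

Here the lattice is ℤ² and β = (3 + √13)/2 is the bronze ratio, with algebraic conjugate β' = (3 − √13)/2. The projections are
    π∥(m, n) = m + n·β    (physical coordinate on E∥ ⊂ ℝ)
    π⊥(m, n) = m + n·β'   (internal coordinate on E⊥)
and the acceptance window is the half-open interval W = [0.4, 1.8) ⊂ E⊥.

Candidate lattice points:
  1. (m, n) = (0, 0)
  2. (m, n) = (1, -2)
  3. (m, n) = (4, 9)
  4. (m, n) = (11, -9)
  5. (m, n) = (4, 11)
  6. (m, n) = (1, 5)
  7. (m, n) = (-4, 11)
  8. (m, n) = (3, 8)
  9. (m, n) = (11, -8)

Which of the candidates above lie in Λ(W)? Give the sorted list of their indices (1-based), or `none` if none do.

β' = (3−√13)/2 ≈ -0.3028.
candidate 1: (m,n)=(0,0) → π∥ = 0+0·β ≈ 0.0000, π⊥ = 0+0·β' ≈ 0.0000 ∉ [0.4, 1.8) ⇒ out
candidate 2: (m,n)=(1,-2) → π∥ = 1-2·β ≈ -5.6056, π⊥ = 1-2·β' ≈ 1.6056 ∈ [0.4, 1.8) ⇒ IN Λ
candidate 3: (m,n)=(4,9) → π∥ = 4+9·β ≈ 33.7250, π⊥ = 4+9·β' ≈ 1.2750 ∈ [0.4, 1.8) ⇒ IN Λ
candidate 4: (m,n)=(11,-9) → π∥ = 11-9·β ≈ -18.7250, π⊥ = 11-9·β' ≈ 13.7250 ∉ [0.4, 1.8) ⇒ out
candidate 5: (m,n)=(4,11) → π∥ = 4+11·β ≈ 40.3305, π⊥ = 4+11·β' ≈ 0.6695 ∈ [0.4, 1.8) ⇒ IN Λ
candidate 6: (m,n)=(1,5) → π∥ = 1+5·β ≈ 17.5139, π⊥ = 1+5·β' ≈ -0.5139 ∉ [0.4, 1.8) ⇒ out
candidate 7: (m,n)=(-4,11) → π∥ = -4+11·β ≈ 32.3305, π⊥ = -4+11·β' ≈ -7.3305 ∉ [0.4, 1.8) ⇒ out
candidate 8: (m,n)=(3,8) → π∥ = 3+8·β ≈ 29.4222, π⊥ = 3+8·β' ≈ 0.5778 ∈ [0.4, 1.8) ⇒ IN Λ
candidate 9: (m,n)=(11,-8) → π∥ = 11-8·β ≈ -15.4222, π⊥ = 11-8·β' ≈ 13.4222 ∉ [0.4, 1.8) ⇒ out

2, 3, 5, 8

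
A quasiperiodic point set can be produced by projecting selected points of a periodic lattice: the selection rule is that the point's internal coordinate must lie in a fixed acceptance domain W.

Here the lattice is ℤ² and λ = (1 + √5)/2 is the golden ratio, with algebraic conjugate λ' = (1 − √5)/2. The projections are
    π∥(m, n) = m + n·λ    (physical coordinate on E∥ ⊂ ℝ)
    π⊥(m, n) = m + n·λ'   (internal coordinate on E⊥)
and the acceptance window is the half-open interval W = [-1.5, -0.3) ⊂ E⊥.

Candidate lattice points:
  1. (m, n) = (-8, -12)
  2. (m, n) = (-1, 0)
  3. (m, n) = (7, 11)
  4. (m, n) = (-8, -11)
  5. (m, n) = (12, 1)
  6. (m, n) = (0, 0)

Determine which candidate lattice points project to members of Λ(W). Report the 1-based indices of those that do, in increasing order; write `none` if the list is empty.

Numerically λ ≈ 1.6180 and λ' = −1/λ ≈ -0.6180.
[1] lift (-8,-12): star map gives -0.5836; window check -1.5 ≤ -0.5836 < -0.3 is true → IN Λ
[2] lift (-1,0): star map gives -1.0000; window check -1.5 ≤ -1.0000 < -0.3 is true → IN Λ
[3] lift (7,11): star map gives 0.2016; window check -1.5 ≤ 0.2016 < -0.3 is false → out
[4] lift (-8,-11): star map gives -1.2016; window check -1.5 ≤ -1.2016 < -0.3 is true → IN Λ
[5] lift (12,1): star map gives 11.3820; window check -1.5 ≤ 11.3820 < -0.3 is false → out
[6] lift (0,0): star map gives 0.0000; window check -1.5 ≤ 0.0000 < -0.3 is false → out

1, 2, 4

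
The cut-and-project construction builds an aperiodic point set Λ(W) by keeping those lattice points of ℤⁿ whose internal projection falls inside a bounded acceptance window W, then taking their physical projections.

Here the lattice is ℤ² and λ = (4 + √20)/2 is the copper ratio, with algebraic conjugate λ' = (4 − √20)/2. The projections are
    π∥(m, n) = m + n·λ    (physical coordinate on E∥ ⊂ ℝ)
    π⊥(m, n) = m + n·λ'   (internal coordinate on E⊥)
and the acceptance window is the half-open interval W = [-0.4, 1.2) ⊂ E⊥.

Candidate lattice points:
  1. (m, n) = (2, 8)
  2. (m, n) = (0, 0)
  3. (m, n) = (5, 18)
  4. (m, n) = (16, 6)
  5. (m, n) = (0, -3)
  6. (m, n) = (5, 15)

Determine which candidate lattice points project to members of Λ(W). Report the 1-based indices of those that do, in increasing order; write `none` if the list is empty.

1, 2, 3, 5

Compute λ' = (4−√20)/2 = -0.2361, so π⊥(m,n) = m -0.2361·n.
candidate 1: (m,n)=(2,8) → π∥ = 2+8·λ ≈ 35.8885, π⊥ = 2+8·λ' ≈ 0.1115 ∈ [-0.4, 1.2) ⇒ IN Λ
candidate 2: (m,n)=(0,0) → π∥ = 0+0·λ ≈ 0.0000, π⊥ = 0+0·λ' ≈ 0.0000 ∈ [-0.4, 1.2) ⇒ IN Λ
candidate 3: (m,n)=(5,18) → π∥ = 5+18·λ ≈ 81.2492, π⊥ = 5+18·λ' ≈ 0.7508 ∈ [-0.4, 1.2) ⇒ IN Λ
candidate 4: (m,n)=(16,6) → π∥ = 16+6·λ ≈ 41.4164, π⊥ = 16+6·λ' ≈ 14.5836 ∉ [-0.4, 1.2) ⇒ out
candidate 5: (m,n)=(0,-3) → π∥ = 0-3·λ ≈ -12.7082, π⊥ = 0-3·λ' ≈ 0.7082 ∈ [-0.4, 1.2) ⇒ IN Λ
candidate 6: (m,n)=(5,15) → π∥ = 5+15·λ ≈ 68.5410, π⊥ = 5+15·λ' ≈ 1.4590 ∉ [-0.4, 1.2) ⇒ out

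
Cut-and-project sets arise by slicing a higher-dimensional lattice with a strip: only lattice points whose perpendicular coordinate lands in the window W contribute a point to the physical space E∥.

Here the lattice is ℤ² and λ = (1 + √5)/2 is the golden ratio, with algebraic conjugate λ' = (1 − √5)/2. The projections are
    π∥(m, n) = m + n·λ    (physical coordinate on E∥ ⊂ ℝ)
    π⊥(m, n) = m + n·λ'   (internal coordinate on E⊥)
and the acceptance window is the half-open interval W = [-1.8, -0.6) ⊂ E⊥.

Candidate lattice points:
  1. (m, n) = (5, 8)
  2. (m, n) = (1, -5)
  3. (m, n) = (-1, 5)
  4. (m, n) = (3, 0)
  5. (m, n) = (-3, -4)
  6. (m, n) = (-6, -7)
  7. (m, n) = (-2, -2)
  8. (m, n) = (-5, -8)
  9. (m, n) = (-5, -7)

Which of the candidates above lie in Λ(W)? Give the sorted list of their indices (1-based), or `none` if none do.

6, 7, 9

λ' = (1−√5)/2 ≈ -0.6180.
candidate 1: (m,n)=(5,8) → π∥ = 5+8·λ ≈ 17.9443, π⊥ = 5+8·λ' ≈ 0.0557 ∉ [-1.8, -0.6) ⇒ out
candidate 2: (m,n)=(1,-5) → π∥ = 1-5·λ ≈ -7.0902, π⊥ = 1-5·λ' ≈ 4.0902 ∉ [-1.8, -0.6) ⇒ out
candidate 3: (m,n)=(-1,5) → π∥ = -1+5·λ ≈ 7.0902, π⊥ = -1+5·λ' ≈ -4.0902 ∉ [-1.8, -0.6) ⇒ out
candidate 4: (m,n)=(3,0) → π∥ = 3+0·λ ≈ 3.0000, π⊥ = 3+0·λ' ≈ 3.0000 ∉ [-1.8, -0.6) ⇒ out
candidate 5: (m,n)=(-3,-4) → π∥ = -3-4·λ ≈ -9.4721, π⊥ = -3-4·λ' ≈ -0.5279 ∉ [-1.8, -0.6) ⇒ out
candidate 6: (m,n)=(-6,-7) → π∥ = -6-7·λ ≈ -17.3262, π⊥ = -6-7·λ' ≈ -1.6738 ∈ [-1.8, -0.6) ⇒ IN Λ
candidate 7: (m,n)=(-2,-2) → π∥ = -2-2·λ ≈ -5.2361, π⊥ = -2-2·λ' ≈ -0.7639 ∈ [-1.8, -0.6) ⇒ IN Λ
candidate 8: (m,n)=(-5,-8) → π∥ = -5-8·λ ≈ -17.9443, π⊥ = -5-8·λ' ≈ -0.0557 ∉ [-1.8, -0.6) ⇒ out
candidate 9: (m,n)=(-5,-7) → π∥ = -5-7·λ ≈ -16.3262, π⊥ = -5-7·λ' ≈ -0.6738 ∈ [-1.8, -0.6) ⇒ IN Λ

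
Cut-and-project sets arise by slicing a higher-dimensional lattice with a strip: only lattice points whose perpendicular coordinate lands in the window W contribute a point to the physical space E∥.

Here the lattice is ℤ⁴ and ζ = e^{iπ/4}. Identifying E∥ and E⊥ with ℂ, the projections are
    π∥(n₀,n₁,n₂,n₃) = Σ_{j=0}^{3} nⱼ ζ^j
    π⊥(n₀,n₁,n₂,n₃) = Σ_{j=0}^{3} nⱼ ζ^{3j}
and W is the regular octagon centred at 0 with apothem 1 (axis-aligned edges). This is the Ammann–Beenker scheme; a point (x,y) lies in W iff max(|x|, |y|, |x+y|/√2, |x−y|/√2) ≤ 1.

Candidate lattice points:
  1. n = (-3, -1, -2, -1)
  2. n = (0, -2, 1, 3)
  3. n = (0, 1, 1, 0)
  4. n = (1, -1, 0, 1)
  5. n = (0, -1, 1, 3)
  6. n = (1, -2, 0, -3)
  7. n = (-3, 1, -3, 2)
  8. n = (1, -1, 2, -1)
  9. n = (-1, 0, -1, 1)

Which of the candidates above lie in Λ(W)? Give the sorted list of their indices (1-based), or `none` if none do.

3

π⊥(n) = n₀ + n₁ζ³ + n₂ζ⁶ + n₃ζ⁹ where ζ = e^{iπ/4}.
candidate 1: n = (-3, -1, -2, -1) → π⊥ ≈ (-3.0000, +0.5858); max(|x|,|y|,|x±y|/√2) = 3.0000 > 1 ⇒ ∉ W
candidate 2: n = (0, -2, 1, 3) → π⊥ ≈ (+3.5355, -0.2929); max(|x|,|y|,|x±y|/√2) = 3.5355 > 1 ⇒ ∉ W
candidate 3: n = (0, 1, 1, 0) → π⊥ ≈ (-0.7071, -0.2929); max(|x|,|y|,|x±y|/√2) = 0.7071 ≤ 1 ⇒ ∈ W
candidate 4: n = (1, -1, 0, 1) → π⊥ ≈ (+2.4142, +0.0000); max(|x|,|y|,|x±y|/√2) = 2.4142 > 1 ⇒ ∉ W
candidate 5: n = (0, -1, 1, 3) → π⊥ ≈ (+2.8284, +0.4142); max(|x|,|y|,|x±y|/√2) = 2.8284 > 1 ⇒ ∉ W
candidate 6: n = (1, -2, 0, -3) → π⊥ ≈ (+0.2929, -3.5355); max(|x|,|y|,|x±y|/√2) = 3.5355 > 1 ⇒ ∉ W
candidate 7: n = (-3, 1, -3, 2) → π⊥ ≈ (-2.2929, +5.1213); max(|x|,|y|,|x±y|/√2) = 5.2426 > 1 ⇒ ∉ W
candidate 8: n = (1, -1, 2, -1) → π⊥ ≈ (+1.0000, -3.4142); max(|x|,|y|,|x±y|/√2) = 3.4142 > 1 ⇒ ∉ W
candidate 9: n = (-1, 0, -1, 1) → π⊥ ≈ (-0.2929, +1.7071); max(|x|,|y|,|x±y|/√2) = 1.7071 > 1 ⇒ ∉ W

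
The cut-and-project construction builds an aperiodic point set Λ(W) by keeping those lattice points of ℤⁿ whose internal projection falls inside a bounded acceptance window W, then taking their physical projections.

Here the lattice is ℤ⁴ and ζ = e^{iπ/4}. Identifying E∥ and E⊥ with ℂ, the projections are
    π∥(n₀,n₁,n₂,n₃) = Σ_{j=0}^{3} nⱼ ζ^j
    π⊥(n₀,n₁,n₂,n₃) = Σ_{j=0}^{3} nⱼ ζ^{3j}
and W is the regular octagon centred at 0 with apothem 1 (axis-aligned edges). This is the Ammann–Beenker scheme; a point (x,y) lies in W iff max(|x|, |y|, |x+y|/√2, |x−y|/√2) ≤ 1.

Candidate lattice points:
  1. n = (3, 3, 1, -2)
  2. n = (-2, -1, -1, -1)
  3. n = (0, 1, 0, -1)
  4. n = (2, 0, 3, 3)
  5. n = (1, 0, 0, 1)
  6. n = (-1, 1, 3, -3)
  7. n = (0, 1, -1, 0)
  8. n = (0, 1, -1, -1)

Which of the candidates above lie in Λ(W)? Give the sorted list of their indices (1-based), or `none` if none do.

1

Internal map: ζ^{3j} for j=0..3 gives (1,0), (−√2/2,√2/2), (0,−1), (√2/2,√2/2).
#1 (3, 3, 1, -2): internal (-0.5355, -0.2929); octagon support 0.5858 vs apothem 1 → ∈ W
#2 (-2, -1, -1, -1): internal (-2.0000, -0.4142); octagon support 2.0000 vs apothem 1 → ∉ W
#3 (0, 1, 0, -1): internal (-1.4142, 0.0000); octagon support 1.4142 vs apothem 1 → ∉ W
#4 (2, 0, 3, 3): internal (4.1213, -0.8787); octagon support 4.1213 vs apothem 1 → ∉ W
#5 (1, 0, 0, 1): internal (1.7071, 0.7071); octagon support 1.7071 vs apothem 1 → ∉ W
#6 (-1, 1, 3, -3): internal (-3.8284, -4.4142); octagon support 5.8284 vs apothem 1 → ∉ W
#7 (0, 1, -1, 0): internal (-0.7071, 1.7071); octagon support 1.7071 vs apothem 1 → ∉ W
#8 (0, 1, -1, -1): internal (-1.4142, 1.0000); octagon support 1.7071 vs apothem 1 → ∉ W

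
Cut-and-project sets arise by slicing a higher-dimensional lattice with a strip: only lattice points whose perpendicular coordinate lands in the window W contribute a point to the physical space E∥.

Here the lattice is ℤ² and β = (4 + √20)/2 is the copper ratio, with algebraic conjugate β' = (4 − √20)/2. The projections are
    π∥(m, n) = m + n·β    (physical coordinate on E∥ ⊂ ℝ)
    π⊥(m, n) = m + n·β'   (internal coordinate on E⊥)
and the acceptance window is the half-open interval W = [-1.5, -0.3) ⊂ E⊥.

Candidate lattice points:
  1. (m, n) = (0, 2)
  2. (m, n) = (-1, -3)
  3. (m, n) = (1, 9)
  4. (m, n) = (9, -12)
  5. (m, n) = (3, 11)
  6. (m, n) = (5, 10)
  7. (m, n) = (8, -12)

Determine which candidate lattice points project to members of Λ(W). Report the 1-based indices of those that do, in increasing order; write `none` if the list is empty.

1, 3

Compute β' = (4−√20)/2 = -0.236068, so π⊥(m,n) = m -0.236068·n.
[1] lift (0,2): star map gives -0.472136; window check -1.5 ≤ -0.472136 < -0.3 is true → IN Λ
[2] lift (-1,-3): star map gives -0.291796; window check -1.5 ≤ -0.291796 < -0.3 is false → out
[3] lift (1,9): star map gives -1.124612; window check -1.5 ≤ -1.124612 < -0.3 is true → IN Λ
[4] lift (9,-12): star map gives 11.832816; window check -1.5 ≤ 11.832816 < -0.3 is false → out
[5] lift (3,11): star map gives 0.403252; window check -1.5 ≤ 0.403252 < -0.3 is false → out
[6] lift (5,10): star map gives 2.639320; window check -1.5 ≤ 2.639320 < -0.3 is false → out
[7] lift (8,-12): star map gives 10.832816; window check -1.5 ≤ 10.832816 < -0.3 is false → out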